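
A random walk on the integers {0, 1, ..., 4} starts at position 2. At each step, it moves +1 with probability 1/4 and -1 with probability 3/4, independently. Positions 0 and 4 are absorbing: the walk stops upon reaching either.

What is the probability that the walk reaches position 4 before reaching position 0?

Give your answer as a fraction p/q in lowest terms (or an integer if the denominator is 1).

Answer: 1/10

Derivation:
Biased walk: p = 1/4, q = 3/4, r = q/p = 3
Gambler's ruin: P(hit 4 before 0 | start at 2) = (1 - r^a)/(1 - r^N)
r^2 = 9; r^4 = 81
P = (1 - 9) / (1 - 81) = -8 / -80 = 1/10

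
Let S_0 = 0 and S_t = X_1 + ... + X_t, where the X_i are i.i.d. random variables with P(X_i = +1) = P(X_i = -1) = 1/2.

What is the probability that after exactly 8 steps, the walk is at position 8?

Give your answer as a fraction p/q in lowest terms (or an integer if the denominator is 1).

Answer: 1/256

Derivation:
To reach position 8 after 8 steps: need 8 steps of +1 and 0 of -1.
Favorable paths: C(8,8) = 1
Total paths: 2^8 = 256
P = 1/256 = 1/256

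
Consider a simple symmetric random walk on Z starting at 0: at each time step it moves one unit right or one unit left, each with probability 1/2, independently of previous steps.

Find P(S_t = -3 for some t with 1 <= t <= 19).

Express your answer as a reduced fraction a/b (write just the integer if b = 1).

Answer: 131975/262144

Derivation:
Count via complement. Let g(t,s) = #length-t paths at position s with S_1..S_t all ≠ -3.
g(t,s) = g(t-1,s-1) + g(t-1,s+1) for s ≠ -3; g(t,-3) = 0.
t=0: g(0,0)=1
t=1: g(1,-1)=1 g(1,1)=1
t=2: g(2,-2)=1 g(2,0)=2 g(2,2)=1
t=3: g(3,-1)=3 g(3,1)=3 g(3,3)=1
t=4: g(4,-2)=3 g(4,0)=6 g(4,2)=4 g(4,4)=1
t=5: g(5,-1)=9 g(5,1)=10 g(5,3)=5 g(5,5)=1
t=6: g(6,-2)=9 g(6,0)=19 g(6,2)=15 g(6,4)=6 g(6,6)=1
t=7: g(7,-1)=28 g(7,1)=34 g(7,3)=21 g(7,5)=7 g(7,7)=1
t=8: g(8,-2)=28 g(8,0)=62 g(8,2)=55 g(8,4)=28 g(8,6)=8 g(8,8)=1
t=9: g(9,-1)=90 g(9,1)=117 g(9,3)=83 g(9,5)=36 g(9,7)=9 g(9,9)=1
t=10: g(10,-2)=90 g(10,0)=207 g(10,2)=200 g(10,4)=119 g(10,6)=45 g(10,8)=10 g(10,10)=1
t=11: g(11,-1)=297 g(11,1)=407 g(11,3)=319 g(11,5)=164 g(11,7)=55 g(11,9)=11 g(11,11)=1
t=12: g(12,-2)=297 g(12,0)=704 g(12,2)=726 g(12,4)=483 g(12,6)=219 g(12,8)=66 g(12,10)=12 g(12,12)=1
t=13: g(13,-1)=1001 g(13,1)=1430 g(13,3)=1209 g(13,5)=702 g(13,7)=285 g(13,9)=78 g(13,11)=13 g(13,13)=1
t=14: g(14,-2)=1001 g(14,0)=2431 g(14,2)=2639 g(14,4)=1911 g(14,6)=987 g(14,8)=363 g(14,10)=91 g(14,12)=14 g(14,14)=1
t=15: g(15,-1)=3432 g(15,1)=5070 g(15,3)=4550 g(15,5)=2898 g(15,7)=1350 g(15,9)=454 g(15,11)=105 g(15,13)=15 g(15,15)=1
t=16: g(16,-2)=3432 g(16,0)=8502 g(16,2)=9620 g(16,4)=7448 g(16,6)=4248 g(16,8)=1804 g(16,10)=559 g(16,12)=120 g(16,14)=16 g(16,16)=1
t=17: g(17,-1)=11934 g(17,1)=18122 g(17,3)=17068 g(17,5)=11696 g(17,7)=6052 g(17,9)=2363 g(17,11)=679 g(17,13)=136 g(17,15)=17 g(17,17)=1
t=18: g(18,-2)=11934 g(18,0)=30056 g(18,2)=35190 g(18,4)=28764 g(18,6)=17748 g(18,8)=8415 g(18,10)=3042 g(18,12)=815 g(18,14)=153 g(18,16)=18 g(18,18)=1
t=19: g(19,-1)=41990 g(19,1)=65246 g(19,3)=63954 g(19,5)=46512 g(19,7)=26163 g(19,9)=11457 g(19,11)=3857 g(19,13)=968 g(19,15)=171 g(19,17)=19 g(19,19)=1
Paths never hitting -3: Σ_s g(19,s) = 260338
Paths hitting -3: 2^19 - 260338 = 263950
P = 263950/524288 = 131975/262144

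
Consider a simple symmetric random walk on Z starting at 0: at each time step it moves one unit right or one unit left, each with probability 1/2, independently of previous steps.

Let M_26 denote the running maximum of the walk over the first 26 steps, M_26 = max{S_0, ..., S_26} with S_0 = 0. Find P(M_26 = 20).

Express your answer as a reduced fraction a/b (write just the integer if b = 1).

Answer: 325/8388608

Derivation:
Let M_26 = max(S_0,...,S_26). Use the reflection principle: for j ≥ 1, #{paths with M_26 ≥ j} = #{S_26 ≥ j} + #{S_26 ≥ j+1}.
By reflection, #{M_26 ≥ 20} = #{S_26 ≥ 20} + #{S_26 ≥ 21} = 2952 + 352 = 3304.
#{M_26 ≥ 21} = #{S_26 ≥ 21} + #{S_26 ≥ 22} = 352 + 352 = 704.
#{M_26 = 20} = 3304 - 704 = 2600.
P(M_26 = 20) = 2600/67108864 = 325/8388608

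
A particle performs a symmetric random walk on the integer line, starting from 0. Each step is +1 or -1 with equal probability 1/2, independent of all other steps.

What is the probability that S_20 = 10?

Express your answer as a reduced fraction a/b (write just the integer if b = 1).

Answer: 969/65536

Derivation:
To reach position 10 after 20 steps: need 15 steps of +1 and 5 of -1.
Favorable paths: C(20,15) = 15504
Total paths: 2^20 = 1048576
P = 15504/1048576 = 969/65536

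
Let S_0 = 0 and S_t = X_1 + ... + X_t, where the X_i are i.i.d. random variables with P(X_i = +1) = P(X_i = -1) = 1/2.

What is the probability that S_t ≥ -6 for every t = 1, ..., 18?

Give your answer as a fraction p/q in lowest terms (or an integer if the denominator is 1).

Let f(t,s) = #length-t paths at position s with S_1..S_t all ≥ -6.
f(t,s) = f(t-1,s-1) + f(t-1,s+1) for s ≥ -6; f(t,s) = 0 for s < -6.
t=0: f(0,0)=1
t=1: f(1,-1)=1 f(1,1)=1
t=2: f(2,-2)=1 f(2,0)=2 f(2,2)=1
t=3: f(3,-3)=1 f(3,-1)=3 f(3,1)=3 f(3,3)=1
t=4: f(4,-4)=1 f(4,-2)=4 f(4,0)=6 f(4,2)=4 f(4,4)=1
t=5: f(5,-5)=1 f(5,-3)=5 f(5,-1)=10 f(5,1)=10 f(5,3)=5 f(5,5)=1
t=6: f(6,-6)=1 f(6,-4)=6 f(6,-2)=15 f(6,0)=20 f(6,2)=15 f(6,4)=6 f(6,6)=1
t=7: f(7,-5)=7 f(7,-3)=21 f(7,-1)=35 f(7,1)=35 f(7,3)=21 f(7,5)=7 f(7,7)=1
t=8: f(8,-6)=7 f(8,-4)=28 f(8,-2)=56 f(8,0)=70 f(8,2)=56 f(8,4)=28 f(8,6)=8 f(8,8)=1
t=9: f(9,-5)=35 f(9,-3)=84 f(9,-1)=126 f(9,1)=126 f(9,3)=84 f(9,5)=36 f(9,7)=9 f(9,9)=1
t=10: f(10,-6)=35 f(10,-4)=119 f(10,-2)=210 f(10,0)=252 f(10,2)=210 f(10,4)=120 f(10,6)=45 f(10,8)=10 f(10,10)=1
t=11: f(11,-5)=154 f(11,-3)=329 f(11,-1)=462 f(11,1)=462 f(11,3)=330 f(11,5)=165 f(11,7)=55 f(11,9)=11 f(11,11)=1
t=12: f(12,-6)=154 f(12,-4)=483 f(12,-2)=791 f(12,0)=924 f(12,2)=792 f(12,4)=495 f(12,6)=220 f(12,8)=66 f(12,10)=12 f(12,12)=1
t=13: f(13,-5)=637 f(13,-3)=1274 f(13,-1)=1715 f(13,1)=1716 f(13,3)=1287 f(13,5)=715 f(13,7)=286 f(13,9)=78 f(13,11)=13 f(13,13)=1
t=14: f(14,-6)=637 f(14,-4)=1911 f(14,-2)=2989 f(14,0)=3431 f(14,2)=3003 f(14,4)=2002 f(14,6)=1001 f(14,8)=364 f(14,10)=91 f(14,12)=14 f(14,14)=1
t=15: f(15,-5)=2548 f(15,-3)=4900 f(15,-1)=6420 f(15,1)=6434 f(15,3)=5005 f(15,5)=3003 f(15,7)=1365 f(15,9)=455 f(15,11)=105 f(15,13)=15 f(15,15)=1
t=16: f(16,-6)=2548 f(16,-4)=7448 f(16,-2)=11320 f(16,0)=12854 f(16,2)=11439 f(16,4)=8008 f(16,6)=4368 f(16,8)=1820 f(16,10)=560 f(16,12)=120 f(16,14)=16 f(16,16)=1
t=17: f(17,-5)=9996 f(17,-3)=18768 f(17,-1)=24174 f(17,1)=24293 f(17,3)=19447 f(17,5)=12376 f(17,7)=6188 f(17,9)=2380 f(17,11)=680 f(17,13)=136 f(17,15)=17 f(17,17)=1
t=18: f(18,-6)=9996 f(18,-4)=28764 f(18,-2)=42942 f(18,0)=48467 f(18,2)=43740 f(18,4)=31823 f(18,6)=18564 f(18,8)=8568 f(18,10)=3060 f(18,12)=816 f(18,14)=153 f(18,16)=18 f(18,18)=1
Σ_s f(18,s) = 236912
P = 236912/262144 = 14807/16384

Answer: 14807/16384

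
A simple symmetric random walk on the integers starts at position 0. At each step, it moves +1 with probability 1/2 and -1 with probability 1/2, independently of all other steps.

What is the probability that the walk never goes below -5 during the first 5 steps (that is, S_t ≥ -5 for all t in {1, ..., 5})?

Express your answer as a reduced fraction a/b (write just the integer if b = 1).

Answer: 1

Derivation:
Let f(t,s) = #length-t paths at position s with S_1..S_t all ≥ -5.
f(t,s) = f(t-1,s-1) + f(t-1,s+1) for s ≥ -5; f(t,s) = 0 for s < -5.
t=0: f(0,0)=1
t=1: f(1,-1)=1 f(1,1)=1
t=2: f(2,-2)=1 f(2,0)=2 f(2,2)=1
t=3: f(3,-3)=1 f(3,-1)=3 f(3,1)=3 f(3,3)=1
t=4: f(4,-4)=1 f(4,-2)=4 f(4,0)=6 f(4,2)=4 f(4,4)=1
t=5: f(5,-5)=1 f(5,-3)=5 f(5,-1)=10 f(5,1)=10 f(5,3)=5 f(5,5)=1
Σ_s f(5,s) = 32
P = 32/32 = 1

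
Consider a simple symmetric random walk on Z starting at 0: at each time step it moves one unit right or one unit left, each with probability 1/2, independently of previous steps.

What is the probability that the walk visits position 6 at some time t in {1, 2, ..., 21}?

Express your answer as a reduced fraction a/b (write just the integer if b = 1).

Count via complement. Let g(t,s) = #length-t paths at position s with S_1..S_t all ≠ 6.
g(t,s) = g(t-1,s-1) + g(t-1,s+1) for s ≠ 6; g(t,6) = 0.
t=0: g(0,0)=1
t=1: g(1,-1)=1 g(1,1)=1
t=2: g(2,-2)=1 g(2,0)=2 g(2,2)=1
t=3: g(3,-3)=1 g(3,-1)=3 g(3,1)=3 g(3,3)=1
t=4: g(4,-4)=1 g(4,-2)=4 g(4,0)=6 g(4,2)=4 g(4,4)=1
t=5: g(5,-5)=1 g(5,-3)=5 g(5,-1)=10 g(5,1)=10 g(5,3)=5 g(5,5)=1
t=6: g(6,-6)=1 g(6,-4)=6 g(6,-2)=15 g(6,0)=20 g(6,2)=15 g(6,4)=6
t=7: g(7,-7)=1 g(7,-5)=7 g(7,-3)=21 g(7,-1)=35 g(7,1)=35 g(7,3)=21 g(7,5)=6
t=8: g(8,-8)=1 g(8,-6)=8 g(8,-4)=28 g(8,-2)=56 g(8,0)=70 g(8,2)=56 g(8,4)=27
t=9: g(9,-9)=1 g(9,-7)=9 g(9,-5)=36 g(9,-3)=84 g(9,-1)=126 g(9,1)=126 g(9,3)=83 g(9,5)=27
t=10: g(10,-10)=1 g(10,-8)=10 g(10,-6)=45 g(10,-4)=120 g(10,-2)=210 g(10,0)=252 g(10,2)=209 g(10,4)=110
t=11: g(11,-11)=1 g(11,-9)=11 g(11,-7)=55 g(11,-5)=165 g(11,-3)=330 g(11,-1)=462 g(11,1)=461 g(11,3)=319 g(11,5)=110
t=12: g(12,-12)=1 g(12,-10)=12 g(12,-8)=66 g(12,-6)=220 g(12,-4)=495 g(12,-2)=792 g(12,0)=923 g(12,2)=780 g(12,4)=429
t=13: g(13,-13)=1 g(13,-11)=13 g(13,-9)=78 g(13,-7)=286 g(13,-5)=715 g(13,-3)=1287 g(13,-1)=1715 g(13,1)=1703 g(13,3)=1209 g(13,5)=429
t=14: g(14,-14)=1 g(14,-12)=14 g(14,-10)=91 g(14,-8)=364 g(14,-6)=1001 g(14,-4)=2002 g(14,-2)=3002 g(14,0)=3418 g(14,2)=2912 g(14,4)=1638
t=15: g(15,-15)=1 g(15,-13)=15 g(15,-11)=105 g(15,-9)=455 g(15,-7)=1365 g(15,-5)=3003 g(15,-3)=5004 g(15,-1)=6420 g(15,1)=6330 g(15,3)=4550 g(15,5)=1638
t=16: g(16,-16)=1 g(16,-14)=16 g(16,-12)=120 g(16,-10)=560 g(16,-8)=1820 g(16,-6)=4368 g(16,-4)=8007 g(16,-2)=11424 g(16,0)=12750 g(16,2)=10880 g(16,4)=6188
t=17: g(17,-17)=1 g(17,-15)=17 g(17,-13)=136 g(17,-11)=680 g(17,-9)=2380 g(17,-7)=6188 g(17,-5)=12375 g(17,-3)=19431 g(17,-1)=24174 g(17,1)=23630 g(17,3)=17068 g(17,5)=6188
t=18: g(18,-18)=1 g(18,-16)=18 g(18,-14)=153 g(18,-12)=816 g(18,-10)=3060 g(18,-8)=8568 g(18,-6)=18563 g(18,-4)=31806 g(18,-2)=43605 g(18,0)=47804 g(18,2)=40698 g(18,4)=23256
t=19: g(19,-19)=1 g(19,-17)=19 g(19,-15)=171 g(19,-13)=969 g(19,-11)=3876 g(19,-9)=11628 g(19,-7)=27131 g(19,-5)=50369 g(19,-3)=75411 g(19,-1)=91409 g(19,1)=88502 g(19,3)=63954 g(19,5)=23256
t=20: g(20,-20)=1 g(20,-18)=20 g(20,-16)=190 g(20,-14)=1140 g(20,-12)=4845 g(20,-10)=15504 g(20,-8)=38759 g(20,-6)=77500 g(20,-4)=125780 g(20,-2)=166820 g(20,0)=179911 g(20,2)=152456 g(20,4)=87210
t=21: g(21,-21)=1 g(21,-19)=21 g(21,-17)=210 g(21,-15)=1330 g(21,-13)=5985 g(21,-11)=20349 g(21,-9)=54263 g(21,-7)=116259 g(21,-5)=203280 g(21,-3)=292600 g(21,-1)=346731 g(21,1)=332367 g(21,3)=239666 g(21,5)=87210
Paths never hitting 6: Σ_s g(21,s) = 1700272
Paths hitting 6: 2^21 - 1700272 = 396880
P = 396880/2097152 = 24805/131072

Answer: 24805/131072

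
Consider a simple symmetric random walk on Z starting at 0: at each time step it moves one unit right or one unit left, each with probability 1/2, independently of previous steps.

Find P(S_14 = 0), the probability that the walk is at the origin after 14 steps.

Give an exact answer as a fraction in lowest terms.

Answer: 429/2048

Derivation:
To return to 0 after 14 steps: need exactly 7 steps of +1 and 7 of -1.
Favorable paths: C(14,7) = 3432
Total paths: 2^14 = 16384
P = 3432/16384 = 429/2048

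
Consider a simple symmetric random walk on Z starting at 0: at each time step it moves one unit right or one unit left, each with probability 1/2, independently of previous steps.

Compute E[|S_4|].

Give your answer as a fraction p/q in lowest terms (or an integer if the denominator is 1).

S_4 takes values m ≡ 0 (mod 2) with |m| ≤ 4; P(S_4=m) = C(4,(4+m)/2)/2^4.
Total paths: 2^4 = 16
Distribution: P(S=-4)=1/16, P(S=-2)=4/16, P(S=0)=6/16, P(S=2)=4/16, P(S=4)=1/16
E[|S_4|] = Σ_m |m|·P(S_4=m) = 24/16 = 3/2

Answer: 3/2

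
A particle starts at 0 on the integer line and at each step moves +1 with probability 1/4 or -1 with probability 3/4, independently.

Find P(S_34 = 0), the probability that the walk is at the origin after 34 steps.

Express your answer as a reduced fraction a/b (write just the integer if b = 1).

To be at 0 after 34 steps: need exactly 17 steps of +1 and 17 of -1.
Number of such sequences: C(34,17) = 2333606220
Each has probability (1/4)^17 · (3/4)^17 = 129140163/295147905179352825856
P = 2333606220 · 129140163/295147905179352825856 = 75340571907153465/73786976294838206464

Answer: 75340571907153465/73786976294838206464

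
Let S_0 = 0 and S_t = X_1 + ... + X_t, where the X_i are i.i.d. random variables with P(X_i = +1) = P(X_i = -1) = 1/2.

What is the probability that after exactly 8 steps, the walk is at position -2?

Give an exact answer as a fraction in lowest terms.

Answer: 7/32

Derivation:
To reach position -2 after 8 steps: need 3 steps of +1 and 5 of -1.
Favorable paths: C(8,3) = 56
Total paths: 2^8 = 256
P = 56/256 = 7/32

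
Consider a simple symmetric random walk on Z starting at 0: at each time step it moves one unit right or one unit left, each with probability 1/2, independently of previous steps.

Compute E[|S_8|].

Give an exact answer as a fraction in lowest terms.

S_8 takes values m ≡ 0 (mod 2) with |m| ≤ 8; P(S_8=m) = C(8,(8+m)/2)/2^8.
Total paths: 2^8 = 256
Distribution: P(S=-8)=1/256, P(S=-6)=8/256, P(S=-4)=28/256, P(S=-2)=56/256, P(S=0)=70/256, P(S=2)=56/256, P(S=4)=28/256, P(S=6)=8/256, P(S=8)=1/256
E[|S_8|] = Σ_m |m|·P(S_8=m) = 560/256 = 35/16

Answer: 35/16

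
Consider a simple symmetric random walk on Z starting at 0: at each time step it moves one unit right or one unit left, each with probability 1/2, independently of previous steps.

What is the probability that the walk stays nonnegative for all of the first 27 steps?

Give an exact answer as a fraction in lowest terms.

Let f(t,s) = #length-t paths at position s with S_1..S_t all ≥ 0.
f(t,s) = f(t-1,s-1) + f(t-1,s+1) for s ≥ 0; f(t,s) = 0 for s < 0.
t=0: f(0,0)=1
t=1: f(1,1)=1
t=2: f(2,0)=1 f(2,2)=1
t=3: f(3,1)=2 f(3,3)=1
t=4: f(4,0)=2 f(4,2)=3 f(4,4)=1
t=5: f(5,1)=5 f(5,3)=4 f(5,5)=1
t=6: f(6,0)=5 f(6,2)=9 f(6,4)=5 f(6,6)=1
t=7: f(7,1)=14 f(7,3)=14 f(7,5)=6 f(7,7)=1
t=8: f(8,0)=14 f(8,2)=28 f(8,4)=20 f(8,6)=7 f(8,8)=1
t=9: f(9,1)=42 f(9,3)=48 f(9,5)=27 f(9,7)=8 f(9,9)=1
t=10: f(10,0)=42 f(10,2)=90 f(10,4)=75 f(10,6)=35 f(10,8)=9 f(10,10)=1
t=11: f(11,1)=132 f(11,3)=165 f(11,5)=110 f(11,7)=44 f(11,9)=10 f(11,11)=1
t=12: f(12,0)=132 f(12,2)=297 f(12,4)=275 f(12,6)=154 f(12,8)=54 f(12,10)=11 f(12,12)=1
t=13: f(13,1)=429 f(13,3)=572 f(13,5)=429 f(13,7)=208 f(13,9)=65 f(13,11)=12 f(13,13)=1
t=14: f(14,0)=429 f(14,2)=1001 f(14,4)=1001 f(14,6)=637 f(14,8)=273 f(14,10)=77 f(14,12)=13 f(14,14)=1
t=15: f(15,1)=1430 f(15,3)=2002 f(15,5)=1638 f(15,7)=910 f(15,9)=350 f(15,11)=90 f(15,13)=14 f(15,15)=1
t=16: f(16,0)=1430 f(16,2)=3432 f(16,4)=3640 f(16,6)=2548 f(16,8)=1260 f(16,10)=440 f(16,12)=104 f(16,14)=15 f(16,16)=1
t=17: f(17,1)=4862 f(17,3)=7072 f(17,5)=6188 f(17,7)=3808 f(17,9)=1700 f(17,11)=544 f(17,13)=119 f(17,15)=16 f(17,17)=1
t=18: f(18,0)=4862 f(18,2)=11934 f(18,4)=13260 f(18,6)=9996 f(18,8)=5508 f(18,10)=2244 f(18,12)=663 f(18,14)=135 f(18,16)=17 f(18,18)=1
t=19: f(19,1)=16796 f(19,3)=25194 f(19,5)=23256 f(19,7)=15504 f(19,9)=7752 f(19,11)=2907 f(19,13)=798 f(19,15)=152 f(19,17)=18 f(19,19)=1
t=20: f(20,0)=16796 f(20,2)=41990 f(20,4)=48450 f(20,6)=38760 f(20,8)=23256 f(20,10)=10659 f(20,12)=3705 f(20,14)=950 f(20,16)=170 f(20,18)=19 f(20,20)=1
t=21: f(21,1)=58786 f(21,3)=90440 f(21,5)=87210 f(21,7)=62016 f(21,9)=33915 f(21,11)=14364 f(21,13)=4655 f(21,15)=1120 f(21,17)=189 f(21,19)=20 f(21,21)=1
t=22: f(22,0)=58786 f(22,2)=149226 f(22,4)=177650 f(22,6)=149226 f(22,8)=95931 f(22,10)=48279 f(22,12)=19019 f(22,14)=5775 f(22,16)=1309 f(22,18)=209 f(22,20)=21 f(22,22)=1
t=23: f(23,1)=208012 f(23,3)=326876 f(23,5)=326876 f(23,7)=245157 f(23,9)=144210 f(23,11)=67298 f(23,13)=24794 f(23,15)=7084 f(23,17)=1518 f(23,19)=230 f(23,21)=22 f(23,23)=1
t=24: f(24,0)=208012 f(24,2)=534888 f(24,4)=653752 f(24,6)=572033 f(24,8)=389367 f(24,10)=211508 f(24,12)=92092 f(24,14)=31878 f(24,16)=8602 f(24,18)=1748 f(24,20)=252 f(24,22)=23 f(24,24)=1
t=25: f(25,1)=742900 f(25,3)=1188640 f(25,5)=1225785 f(25,7)=961400 f(25,9)=600875 f(25,11)=303600 f(25,13)=123970 f(25,15)=40480 f(25,17)=10350 f(25,19)=2000 f(25,21)=275 f(25,23)=24 f(25,25)=1
t=26: f(26,0)=742900 f(26,2)=1931540 f(26,4)=2414425 f(26,6)=2187185 f(26,8)=1562275 f(26,10)=904475 f(26,12)=427570 f(26,14)=164450 f(26,16)=50830 f(26,18)=12350 f(26,20)=2275 f(26,22)=299 f(26,24)=25 f(26,26)=1
t=27: f(27,1)=2674440 f(27,3)=4345965 f(27,5)=4601610 f(27,7)=3749460 f(27,9)=2466750 f(27,11)=1332045 f(27,13)=592020 f(27,15)=215280 f(27,17)=63180 f(27,19)=14625 f(27,21)=2574 f(27,23)=324 f(27,25)=26 f(27,27)=1
Σ_s f(27,s) = 20058300
P = 20058300/134217728 = 5014575/33554432

Answer: 5014575/33554432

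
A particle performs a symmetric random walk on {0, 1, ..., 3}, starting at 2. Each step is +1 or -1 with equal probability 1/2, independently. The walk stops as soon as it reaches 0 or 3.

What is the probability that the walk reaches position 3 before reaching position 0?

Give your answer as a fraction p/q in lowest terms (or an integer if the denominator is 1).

Answer: 2/3

Derivation:
Symmetric walk (p = 1/2): the harmonic-function argument gives P(hit 3 before 0 | start at 2) = a/N.
P = 2/3 = 2/3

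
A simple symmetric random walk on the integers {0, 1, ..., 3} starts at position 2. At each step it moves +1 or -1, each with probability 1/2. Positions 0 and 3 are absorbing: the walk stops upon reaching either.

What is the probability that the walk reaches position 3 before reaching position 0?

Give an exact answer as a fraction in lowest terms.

Answer: 2/3

Derivation:
Symmetric walk (p = 1/2): the harmonic-function argument gives P(hit 3 before 0 | start at 2) = a/N.
P = 2/3 = 2/3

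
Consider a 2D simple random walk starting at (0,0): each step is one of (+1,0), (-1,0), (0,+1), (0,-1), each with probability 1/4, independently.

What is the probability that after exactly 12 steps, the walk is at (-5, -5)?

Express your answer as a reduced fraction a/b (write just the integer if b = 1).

Let h be the number of horizontal steps (so 12-h are vertical). To end at (-5,-5) need (h-5)/2 right-steps and ((12-h)-5)/2 up-steps.
Sum over h with 5 ≤ h ≤ 7, h ≡ 1 (mod 2), 12-h ≡ 1 (mod 2):
h=5: C(12,5)·C(5,0)·C(7,1) = 792·1·7 = 5544
h=7: C(12,7)·C(7,1)·C(5,0) = 792·7·1 = 5544
Total favorable: 11088
Total paths: 4^12 = 16777216
P = 11088/16777216 = 693/1048576

Answer: 693/1048576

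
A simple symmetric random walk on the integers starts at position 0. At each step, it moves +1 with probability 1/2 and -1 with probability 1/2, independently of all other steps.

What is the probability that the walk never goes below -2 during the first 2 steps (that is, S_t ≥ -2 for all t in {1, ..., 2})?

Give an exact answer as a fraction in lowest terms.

Answer: 1

Derivation:
Let f(t,s) = #length-t paths at position s with S_1..S_t all ≥ -2.
f(t,s) = f(t-1,s-1) + f(t-1,s+1) for s ≥ -2; f(t,s) = 0 for s < -2.
t=0: f(0,0)=1
t=1: f(1,-1)=1 f(1,1)=1
t=2: f(2,-2)=1 f(2,0)=2 f(2,2)=1
Σ_s f(2,s) = 4
P = 4/4 = 1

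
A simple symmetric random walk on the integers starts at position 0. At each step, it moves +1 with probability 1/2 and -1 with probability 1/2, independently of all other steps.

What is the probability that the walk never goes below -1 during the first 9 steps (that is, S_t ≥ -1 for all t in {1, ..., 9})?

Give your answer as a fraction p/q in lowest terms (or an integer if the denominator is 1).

Answer: 63/128

Derivation:
Let f(t,s) = #length-t paths at position s with S_1..S_t all ≥ -1.
f(t,s) = f(t-1,s-1) + f(t-1,s+1) for s ≥ -1; f(t,s) = 0 for s < -1.
t=0: f(0,0)=1
t=1: f(1,-1)=1 f(1,1)=1
t=2: f(2,0)=2 f(2,2)=1
t=3: f(3,-1)=2 f(3,1)=3 f(3,3)=1
t=4: f(4,0)=5 f(4,2)=4 f(4,4)=1
t=5: f(5,-1)=5 f(5,1)=9 f(5,3)=5 f(5,5)=1
t=6: f(6,0)=14 f(6,2)=14 f(6,4)=6 f(6,6)=1
t=7: f(7,-1)=14 f(7,1)=28 f(7,3)=20 f(7,5)=7 f(7,7)=1
t=8: f(8,0)=42 f(8,2)=48 f(8,4)=27 f(8,6)=8 f(8,8)=1
t=9: f(9,-1)=42 f(9,1)=90 f(9,3)=75 f(9,5)=35 f(9,7)=9 f(9,9)=1
Σ_s f(9,s) = 252
P = 252/512 = 63/128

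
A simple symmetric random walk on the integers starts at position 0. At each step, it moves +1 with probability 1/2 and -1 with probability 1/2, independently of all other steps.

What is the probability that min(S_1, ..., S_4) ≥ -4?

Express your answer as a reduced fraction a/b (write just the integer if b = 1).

Let f(t,s) = #length-t paths at position s with S_1..S_t all ≥ -4.
f(t,s) = f(t-1,s-1) + f(t-1,s+1) for s ≥ -4; f(t,s) = 0 for s < -4.
t=0: f(0,0)=1
t=1: f(1,-1)=1 f(1,1)=1
t=2: f(2,-2)=1 f(2,0)=2 f(2,2)=1
t=3: f(3,-3)=1 f(3,-1)=3 f(3,1)=3 f(3,3)=1
t=4: f(4,-4)=1 f(4,-2)=4 f(4,0)=6 f(4,2)=4 f(4,4)=1
Σ_s f(4,s) = 16
P = 16/16 = 1

Answer: 1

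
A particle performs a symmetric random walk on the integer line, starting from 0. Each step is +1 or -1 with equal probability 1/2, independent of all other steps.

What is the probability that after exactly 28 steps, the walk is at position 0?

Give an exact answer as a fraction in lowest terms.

To return to 0 after 28 steps: need exactly 14 steps of +1 and 14 of -1.
Favorable paths: C(28,14) = 40116600
Total paths: 2^28 = 268435456
P = 40116600/268435456 = 5014575/33554432

Answer: 5014575/33554432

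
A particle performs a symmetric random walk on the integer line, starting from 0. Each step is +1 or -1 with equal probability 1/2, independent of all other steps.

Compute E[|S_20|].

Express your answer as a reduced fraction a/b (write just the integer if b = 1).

Answer: 230945/65536

Derivation:
S_20 takes values m ≡ 0 (mod 2) with |m| ≤ 20; P(S_20=m) = C(20,(20+m)/2)/2^20.
Total paths: 2^20 = 1048576
Distribution: P(S=-20)=1/1048576, P(S=-18)=20/1048576, P(S=-16)=190/1048576, P(S=-14)=1140/1048576, P(S=-12)=4845/1048576, P(S=-10)=15504/1048576, P(S=-8)=38760/1048576, P(S=-6)=77520/1048576, P(S=-4)=125970/1048576, P(S=-2)=167960/1048576, P(S=0)=184756/1048576, P(S=2)=167960/1048576, P(S=4)=125970/1048576, P(S=6)=77520/1048576, P(S=8)=38760/1048576, P(S=10)=15504/1048576, P(S=12)=4845/1048576, P(S=14)=1140/1048576, P(S=16)=190/1048576, P(S=18)=20/1048576, P(S=20)=1/1048576
E[|S_20|] = Σ_m |m|·P(S_20=m) = 3695120/1048576 = 230945/65536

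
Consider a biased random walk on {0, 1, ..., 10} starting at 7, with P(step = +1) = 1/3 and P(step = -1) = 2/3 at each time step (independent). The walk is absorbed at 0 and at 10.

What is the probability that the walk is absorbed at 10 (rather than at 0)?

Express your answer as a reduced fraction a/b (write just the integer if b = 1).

Answer: 127/1023

Derivation:
Biased walk: p = 1/3, q = 2/3, r = q/p = 2
Gambler's ruin: P(hit 10 before 0 | start at 7) = (1 - r^a)/(1 - r^N)
r^7 = 128; r^10 = 1024
P = (1 - 128) / (1 - 1024) = -127 / -1023 = 127/1023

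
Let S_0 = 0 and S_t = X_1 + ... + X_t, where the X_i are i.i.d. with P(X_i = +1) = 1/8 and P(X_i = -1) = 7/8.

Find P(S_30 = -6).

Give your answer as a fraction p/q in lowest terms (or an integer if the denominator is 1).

Answer: 140846743717127995208025/1237940039285380274899124224

Derivation:
To reach position -6 after 30 steps: need 12 steps of +1 and 18 steps of -1.
Number of such sequences: C(30,12) = 86493225
Each has probability (1/8)^12 · (7/8)^18 = 1628413597910449/1237940039285380274899124224
P = 86493225 · 1628413597910449/1237940039285380274899124224 = 140846743717127995208025/1237940039285380274899124224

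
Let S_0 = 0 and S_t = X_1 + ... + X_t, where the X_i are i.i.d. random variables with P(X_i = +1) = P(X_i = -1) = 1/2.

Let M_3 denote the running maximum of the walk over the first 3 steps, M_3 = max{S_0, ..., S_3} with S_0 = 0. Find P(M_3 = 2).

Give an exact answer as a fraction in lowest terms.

Let M_3 = max(S_0,...,S_3). Use the reflection principle: for j ≥ 1, #{paths with M_3 ≥ j} = #{S_3 ≥ j} + #{S_3 ≥ j+1}.
By reflection, #{M_3 ≥ 2} = #{S_3 ≥ 2} + #{S_3 ≥ 3} = 1 + 1 = 2.
#{M_3 ≥ 3} = #{S_3 ≥ 3} + #{S_3 ≥ 4} = 1 + 0 = 1.
#{M_3 = 2} = 2 - 1 = 1.
P(M_3 = 2) = 1/8 = 1/8

Answer: 1/8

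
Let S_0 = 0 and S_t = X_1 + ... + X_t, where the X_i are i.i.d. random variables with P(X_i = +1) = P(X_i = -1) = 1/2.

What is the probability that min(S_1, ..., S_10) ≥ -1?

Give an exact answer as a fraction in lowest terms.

Answer: 231/512

Derivation:
Let f(t,s) = #length-t paths at position s with S_1..S_t all ≥ -1.
f(t,s) = f(t-1,s-1) + f(t-1,s+1) for s ≥ -1; f(t,s) = 0 for s < -1.
t=0: f(0,0)=1
t=1: f(1,-1)=1 f(1,1)=1
t=2: f(2,0)=2 f(2,2)=1
t=3: f(3,-1)=2 f(3,1)=3 f(3,3)=1
t=4: f(4,0)=5 f(4,2)=4 f(4,4)=1
t=5: f(5,-1)=5 f(5,1)=9 f(5,3)=5 f(5,5)=1
t=6: f(6,0)=14 f(6,2)=14 f(6,4)=6 f(6,6)=1
t=7: f(7,-1)=14 f(7,1)=28 f(7,3)=20 f(7,5)=7 f(7,7)=1
t=8: f(8,0)=42 f(8,2)=48 f(8,4)=27 f(8,6)=8 f(8,8)=1
t=9: f(9,-1)=42 f(9,1)=90 f(9,3)=75 f(9,5)=35 f(9,7)=9 f(9,9)=1
t=10: f(10,0)=132 f(10,2)=165 f(10,4)=110 f(10,6)=44 f(10,8)=10 f(10,10)=1
Σ_s f(10,s) = 462
P = 462/1024 = 231/512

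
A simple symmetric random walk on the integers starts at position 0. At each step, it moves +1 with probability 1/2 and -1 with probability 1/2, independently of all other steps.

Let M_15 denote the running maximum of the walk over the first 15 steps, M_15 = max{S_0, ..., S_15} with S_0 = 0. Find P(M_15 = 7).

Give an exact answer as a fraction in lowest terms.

Let M_15 = max(S_0,...,S_15). Use the reflection principle: for j ≥ 1, #{paths with M_15 ≥ j} = #{S_15 ≥ j} + #{S_15 ≥ j+1}.
By reflection, #{M_15 ≥ 7} = #{S_15 ≥ 7} + #{S_15 ≥ 8} = 1941 + 576 = 2517.
#{M_15 ≥ 8} = #{S_15 ≥ 8} + #{S_15 ≥ 9} = 576 + 576 = 1152.
#{M_15 = 7} = 2517 - 1152 = 1365.
P(M_15 = 7) = 1365/32768 = 1365/32768

Answer: 1365/32768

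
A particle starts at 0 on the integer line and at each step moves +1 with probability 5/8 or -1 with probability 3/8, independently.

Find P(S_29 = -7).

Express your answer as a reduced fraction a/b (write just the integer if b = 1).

To reach position -7 after 29 steps: need 11 steps of +1 and 18 steps of -1.
Number of such sequences: C(29,11) = 34597290
Each has probability (5/8)^11 · (3/8)^18 = 18917016064453125/154742504910672534362390528
P = 34597290 · 18917016064453125/154742504910672534362390528 = 327238745358271728515625/77371252455336267181195264

Answer: 327238745358271728515625/77371252455336267181195264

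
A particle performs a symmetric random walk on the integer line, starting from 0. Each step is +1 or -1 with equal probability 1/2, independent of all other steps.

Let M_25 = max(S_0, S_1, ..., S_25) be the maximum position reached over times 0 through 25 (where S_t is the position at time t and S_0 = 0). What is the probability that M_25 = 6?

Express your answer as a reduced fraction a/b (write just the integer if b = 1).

Answer: 2042975/33554432

Derivation:
Let M_25 = max(S_0,...,S_25). Use the reflection principle: for j ≥ 1, #{paths with M_25 ≥ j} = #{S_25 ≥ j} + #{S_25 ≥ j+1}.
By reflection, #{M_25 ≥ 6} = #{S_25 ≥ 6} + #{S_25 ≥ 7} = 3850756 + 3850756 = 7701512.
#{M_25 ≥ 7} = #{S_25 ≥ 7} + #{S_25 ≥ 8} = 3850756 + 1807781 = 5658537.
#{M_25 = 6} = 7701512 - 5658537 = 2042975.
P(M_25 = 6) = 2042975/33554432 = 2042975/33554432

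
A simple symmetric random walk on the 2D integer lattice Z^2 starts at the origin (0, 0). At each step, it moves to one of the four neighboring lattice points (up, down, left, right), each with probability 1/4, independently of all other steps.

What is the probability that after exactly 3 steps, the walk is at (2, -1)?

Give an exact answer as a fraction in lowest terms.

Let h be the number of horizontal steps (so 3-h are vertical). To end at (2,-1) need (h+2)/2 right-steps and ((3-h)-1)/2 up-steps.
Sum over h with 2 ≤ h ≤ 2, h ≡ 0 (mod 2), 3-h ≡ 1 (mod 2):
h=2: C(3,2)·C(2,2)·C(1,0) = 3·1·1 = 3
Total favorable: 3
Total paths: 4^3 = 64
P = 3/64 = 3/64

Answer: 3/64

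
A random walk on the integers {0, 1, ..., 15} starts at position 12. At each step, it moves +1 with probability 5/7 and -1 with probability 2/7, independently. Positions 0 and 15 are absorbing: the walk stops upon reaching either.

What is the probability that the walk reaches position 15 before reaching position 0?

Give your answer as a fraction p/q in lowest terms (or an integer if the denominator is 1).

Biased walk: p = 5/7, q = 2/7, r = q/p = 2/5
Gambler's ruin: P(hit 15 before 0 | start at 12) = (1 - r^a)/(1 - r^N)
r^12 = 4096/244140625; r^15 = 32768/30517578125
P = (1 - 4096/244140625) / (1 - 32768/30517578125) = 244136529/244140625 / 30517545357/30517578125 = 260829625/260833721

Answer: 260829625/260833721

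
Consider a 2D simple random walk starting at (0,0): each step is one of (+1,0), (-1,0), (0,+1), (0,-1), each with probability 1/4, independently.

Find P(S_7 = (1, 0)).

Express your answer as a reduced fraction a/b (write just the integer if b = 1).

Let h be the number of horizontal steps (so 7-h are vertical). To end at (1,0) need (h+1)/2 right-steps and ((7-h)+0)/2 up-steps.
Sum over h with 1 ≤ h ≤ 7, h ≡ 1 (mod 2), 7-h ≡ 0 (mod 2):
h=1: C(7,1)·C(1,1)·C(6,3) = 7·1·20 = 140
h=3: C(7,3)·C(3,2)·C(4,2) = 35·3·6 = 630
h=5: C(7,5)·C(5,3)·C(2,1) = 21·10·2 = 420
h=7: C(7,7)·C(7,4)·C(0,0) = 1·35·1 = 35
Total favorable: 1225
Total paths: 4^7 = 16384
P = 1225/16384 = 1225/16384

Answer: 1225/16384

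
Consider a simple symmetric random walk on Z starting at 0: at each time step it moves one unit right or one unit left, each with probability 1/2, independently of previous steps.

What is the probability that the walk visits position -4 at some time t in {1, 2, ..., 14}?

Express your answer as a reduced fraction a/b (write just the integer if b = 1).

Count via complement. Let g(t,s) = #length-t paths at position s with S_1..S_t all ≠ -4.
g(t,s) = g(t-1,s-1) + g(t-1,s+1) for s ≠ -4; g(t,-4) = 0.
t=0: g(0,0)=1
t=1: g(1,-1)=1 g(1,1)=1
t=2: g(2,-2)=1 g(2,0)=2 g(2,2)=1
t=3: g(3,-3)=1 g(3,-1)=3 g(3,1)=3 g(3,3)=1
t=4: g(4,-2)=4 g(4,0)=6 g(4,2)=4 g(4,4)=1
t=5: g(5,-3)=4 g(5,-1)=10 g(5,1)=10 g(5,3)=5 g(5,5)=1
t=6: g(6,-2)=14 g(6,0)=20 g(6,2)=15 g(6,4)=6 g(6,6)=1
t=7: g(7,-3)=14 g(7,-1)=34 g(7,1)=35 g(7,3)=21 g(7,5)=7 g(7,7)=1
t=8: g(8,-2)=48 g(8,0)=69 g(8,2)=56 g(8,4)=28 g(8,6)=8 g(8,8)=1
t=9: g(9,-3)=48 g(9,-1)=117 g(9,1)=125 g(9,3)=84 g(9,5)=36 g(9,7)=9 g(9,9)=1
t=10: g(10,-2)=165 g(10,0)=242 g(10,2)=209 g(10,4)=120 g(10,6)=45 g(10,8)=10 g(10,10)=1
t=11: g(11,-3)=165 g(11,-1)=407 g(11,1)=451 g(11,3)=329 g(11,5)=165 g(11,7)=55 g(11,9)=11 g(11,11)=1
t=12: g(12,-2)=572 g(12,0)=858 g(12,2)=780 g(12,4)=494 g(12,6)=220 g(12,8)=66 g(12,10)=12 g(12,12)=1
t=13: g(13,-3)=572 g(13,-1)=1430 g(13,1)=1638 g(13,3)=1274 g(13,5)=714 g(13,7)=286 g(13,9)=78 g(13,11)=13 g(13,13)=1
t=14: g(14,-2)=2002 g(14,0)=3068 g(14,2)=2912 g(14,4)=1988 g(14,6)=1000 g(14,8)=364 g(14,10)=91 g(14,12)=14 g(14,14)=1
Paths never hitting -4: Σ_s g(14,s) = 11440
Paths hitting -4: 2^14 - 11440 = 4944
P = 4944/16384 = 309/1024

Answer: 309/1024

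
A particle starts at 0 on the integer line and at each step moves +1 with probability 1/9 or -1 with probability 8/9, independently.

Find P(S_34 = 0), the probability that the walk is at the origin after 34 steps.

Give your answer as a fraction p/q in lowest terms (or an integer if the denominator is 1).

To be at 0 after 34 steps: need exactly 17 steps of +1 and 17 of -1.
Number of such sequences: C(34,17) = 2333606220
Each has probability (1/9)^17 · (8/9)^17 = 2251799813685248/278128389443693511257285776231761
P = 2333606220 · 2251799813685248/278128389443693511257285776231761 = 194622742644842068705280/10301051460877537453973547267843

Answer: 194622742644842068705280/10301051460877537453973547267843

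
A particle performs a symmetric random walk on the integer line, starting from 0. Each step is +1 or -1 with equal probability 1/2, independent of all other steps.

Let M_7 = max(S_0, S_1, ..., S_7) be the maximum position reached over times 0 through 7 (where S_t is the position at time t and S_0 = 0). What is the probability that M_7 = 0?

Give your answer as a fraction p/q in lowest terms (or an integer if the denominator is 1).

Answer: 35/128

Derivation:
Let M_7 = max(S_0,...,S_7). Use the reflection principle: for j ≥ 1, #{paths with M_7 ≥ j} = #{S_7 ≥ j} + #{S_7 ≥ j+1}.
P(M_7 ≥ 0) = 1 since S_0 = 0, so #{M_7 ≥ 0} = 128.
#{M_7 ≥ 1} = #{S_7 ≥ 1} + #{S_7 ≥ 2} = 64 + 29 = 93.
#{M_7 = 0} = 128 - 93 = 35.
P(M_7 = 0) = 35/128 = 35/128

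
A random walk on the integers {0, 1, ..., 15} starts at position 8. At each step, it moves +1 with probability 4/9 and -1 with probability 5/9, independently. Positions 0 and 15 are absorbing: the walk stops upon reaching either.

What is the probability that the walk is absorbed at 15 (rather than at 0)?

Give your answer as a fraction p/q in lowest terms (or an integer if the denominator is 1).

Biased walk: p = 4/9, q = 5/9, r = q/p = 5/4
Gambler's ruin: P(hit 15 before 0 | start at 8) = (1 - r^a)/(1 - r^N)
r^8 = 390625/65536; r^15 = 30517578125/1073741824
P = (1 - 390625/65536) / (1 - 30517578125/1073741824) = -325089/65536 / -29443836301/1073741824 = 5326258176/29443836301

Answer: 5326258176/29443836301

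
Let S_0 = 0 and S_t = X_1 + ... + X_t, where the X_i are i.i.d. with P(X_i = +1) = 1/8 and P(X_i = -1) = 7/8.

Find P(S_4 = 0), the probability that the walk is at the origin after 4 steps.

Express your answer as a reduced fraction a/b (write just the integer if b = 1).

To be at 0 after 4 steps: need exactly 2 steps of +1 and 2 of -1.
Number of such sequences: C(4,2) = 6
Each has probability (1/8)^2 · (7/8)^2 = 49/4096
P = 6 · 49/4096 = 147/2048

Answer: 147/2048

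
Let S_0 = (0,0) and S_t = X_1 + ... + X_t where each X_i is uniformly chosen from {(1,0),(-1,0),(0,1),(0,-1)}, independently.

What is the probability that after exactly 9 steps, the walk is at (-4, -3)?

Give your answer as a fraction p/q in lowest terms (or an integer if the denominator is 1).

Let h be the number of horizontal steps (so 9-h are vertical). To end at (-4,-3) need (h-4)/2 right-steps and ((9-h)-3)/2 up-steps.
Sum over h with 4 ≤ h ≤ 6, h ≡ 0 (mod 2), 9-h ≡ 1 (mod 2):
h=4: C(9,4)·C(4,0)·C(5,1) = 126·1·5 = 630
h=6: C(9,6)·C(6,1)·C(3,0) = 84·6·1 = 504
Total favorable: 1134
Total paths: 4^9 = 262144
P = 1134/262144 = 567/131072

Answer: 567/131072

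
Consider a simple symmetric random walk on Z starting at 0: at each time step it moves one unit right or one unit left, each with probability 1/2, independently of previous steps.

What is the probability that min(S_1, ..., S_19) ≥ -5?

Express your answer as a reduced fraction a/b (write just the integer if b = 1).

Answer: 54587/65536

Derivation:
Let f(t,s) = #length-t paths at position s with S_1..S_t all ≥ -5.
f(t,s) = f(t-1,s-1) + f(t-1,s+1) for s ≥ -5; f(t,s) = 0 for s < -5.
t=0: f(0,0)=1
t=1: f(1,-1)=1 f(1,1)=1
t=2: f(2,-2)=1 f(2,0)=2 f(2,2)=1
t=3: f(3,-3)=1 f(3,-1)=3 f(3,1)=3 f(3,3)=1
t=4: f(4,-4)=1 f(4,-2)=4 f(4,0)=6 f(4,2)=4 f(4,4)=1
t=5: f(5,-5)=1 f(5,-3)=5 f(5,-1)=10 f(5,1)=10 f(5,3)=5 f(5,5)=1
t=6: f(6,-4)=6 f(6,-2)=15 f(6,0)=20 f(6,2)=15 f(6,4)=6 f(6,6)=1
t=7: f(7,-5)=6 f(7,-3)=21 f(7,-1)=35 f(7,1)=35 f(7,3)=21 f(7,5)=7 f(7,7)=1
t=8: f(8,-4)=27 f(8,-2)=56 f(8,0)=70 f(8,2)=56 f(8,4)=28 f(8,6)=8 f(8,8)=1
t=9: f(9,-5)=27 f(9,-3)=83 f(9,-1)=126 f(9,1)=126 f(9,3)=84 f(9,5)=36 f(9,7)=9 f(9,9)=1
t=10: f(10,-4)=110 f(10,-2)=209 f(10,0)=252 f(10,2)=210 f(10,4)=120 f(10,6)=45 f(10,8)=10 f(10,10)=1
t=11: f(11,-5)=110 f(11,-3)=319 f(11,-1)=461 f(11,1)=462 f(11,3)=330 f(11,5)=165 f(11,7)=55 f(11,9)=11 f(11,11)=1
t=12: f(12,-4)=429 f(12,-2)=780 f(12,0)=923 f(12,2)=792 f(12,4)=495 f(12,6)=220 f(12,8)=66 f(12,10)=12 f(12,12)=1
t=13: f(13,-5)=429 f(13,-3)=1209 f(13,-1)=1703 f(13,1)=1715 f(13,3)=1287 f(13,5)=715 f(13,7)=286 f(13,9)=78 f(13,11)=13 f(13,13)=1
t=14: f(14,-4)=1638 f(14,-2)=2912 f(14,0)=3418 f(14,2)=3002 f(14,4)=2002 f(14,6)=1001 f(14,8)=364 f(14,10)=91 f(14,12)=14 f(14,14)=1
t=15: f(15,-5)=1638 f(15,-3)=4550 f(15,-1)=6330 f(15,1)=6420 f(15,3)=5004 f(15,5)=3003 f(15,7)=1365 f(15,9)=455 f(15,11)=105 f(15,13)=15 f(15,15)=1
t=16: f(16,-4)=6188 f(16,-2)=10880 f(16,0)=12750 f(16,2)=11424 f(16,4)=8007 f(16,6)=4368 f(16,8)=1820 f(16,10)=560 f(16,12)=120 f(16,14)=16 f(16,16)=1
t=17: f(17,-5)=6188 f(17,-3)=17068 f(17,-1)=23630 f(17,1)=24174 f(17,3)=19431 f(17,5)=12375 f(17,7)=6188 f(17,9)=2380 f(17,11)=680 f(17,13)=136 f(17,15)=17 f(17,17)=1
t=18: f(18,-4)=23256 f(18,-2)=40698 f(18,0)=47804 f(18,2)=43605 f(18,4)=31806 f(18,6)=18563 f(18,8)=8568 f(18,10)=3060 f(18,12)=816 f(18,14)=153 f(18,16)=18 f(18,18)=1
t=19: f(19,-5)=23256 f(19,-3)=63954 f(19,-1)=88502 f(19,1)=91409 f(19,3)=75411 f(19,5)=50369 f(19,7)=27131 f(19,9)=11628 f(19,11)=3876 f(19,13)=969 f(19,15)=171 f(19,17)=19 f(19,19)=1
Σ_s f(19,s) = 436696
P = 436696/524288 = 54587/65536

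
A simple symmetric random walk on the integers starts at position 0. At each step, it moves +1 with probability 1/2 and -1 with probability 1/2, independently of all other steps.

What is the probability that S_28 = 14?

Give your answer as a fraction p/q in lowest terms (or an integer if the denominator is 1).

To reach position 14 after 28 steps: need 21 steps of +1 and 7 of -1.
Favorable paths: C(28,21) = 1184040
Total paths: 2^28 = 268435456
P = 1184040/268435456 = 148005/33554432

Answer: 148005/33554432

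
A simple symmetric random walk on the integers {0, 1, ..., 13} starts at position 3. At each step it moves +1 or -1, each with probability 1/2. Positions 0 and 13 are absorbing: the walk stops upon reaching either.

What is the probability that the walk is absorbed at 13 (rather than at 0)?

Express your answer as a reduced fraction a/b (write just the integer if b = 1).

Answer: 3/13

Derivation:
Symmetric walk (p = 1/2): the harmonic-function argument gives P(hit 13 before 0 | start at 3) = a/N.
P = 3/13 = 3/13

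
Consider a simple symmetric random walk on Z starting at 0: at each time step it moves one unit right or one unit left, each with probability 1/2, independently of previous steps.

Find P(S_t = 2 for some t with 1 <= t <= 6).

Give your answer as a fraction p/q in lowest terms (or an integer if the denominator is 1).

Count via complement. Let g(t,s) = #length-t paths at position s with S_1..S_t all ≠ 2.
g(t,s) = g(t-1,s-1) + g(t-1,s+1) for s ≠ 2; g(t,2) = 0.
t=0: g(0,0)=1
t=1: g(1,-1)=1 g(1,1)=1
t=2: g(2,-2)=1 g(2,0)=2
t=3: g(3,-3)=1 g(3,-1)=3 g(3,1)=2
t=4: g(4,-4)=1 g(4,-2)=4 g(4,0)=5
t=5: g(5,-5)=1 g(5,-3)=5 g(5,-1)=9 g(5,1)=5
t=6: g(6,-6)=1 g(6,-4)=6 g(6,-2)=14 g(6,0)=14
Paths never hitting 2: Σ_s g(6,s) = 35
Paths hitting 2: 2^6 - 35 = 29
P = 29/64 = 29/64

Answer: 29/64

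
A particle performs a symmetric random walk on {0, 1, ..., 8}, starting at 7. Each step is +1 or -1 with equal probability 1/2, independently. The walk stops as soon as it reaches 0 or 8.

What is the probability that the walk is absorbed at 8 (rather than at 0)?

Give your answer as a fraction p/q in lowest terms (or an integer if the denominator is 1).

Answer: 7/8

Derivation:
Symmetric walk (p = 1/2): the harmonic-function argument gives P(hit 8 before 0 | start at 7) = a/N.
P = 7/8 = 7/8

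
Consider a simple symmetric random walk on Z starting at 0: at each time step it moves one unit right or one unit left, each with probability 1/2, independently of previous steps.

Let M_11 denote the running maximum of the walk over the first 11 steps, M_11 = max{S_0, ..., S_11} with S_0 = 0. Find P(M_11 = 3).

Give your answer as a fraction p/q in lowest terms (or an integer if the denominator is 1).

Let M_11 = max(S_0,...,S_11). Use the reflection principle: for j ≥ 1, #{paths with M_11 ≥ j} = #{S_11 ≥ j} + #{S_11 ≥ j+1}.
By reflection, #{M_11 ≥ 3} = #{S_11 ≥ 3} + #{S_11 ≥ 4} = 562 + 232 = 794.
#{M_11 ≥ 4} = #{S_11 ≥ 4} + #{S_11 ≥ 5} = 232 + 232 = 464.
#{M_11 = 3} = 794 - 464 = 330.
P(M_11 = 3) = 330/2048 = 165/1024

Answer: 165/1024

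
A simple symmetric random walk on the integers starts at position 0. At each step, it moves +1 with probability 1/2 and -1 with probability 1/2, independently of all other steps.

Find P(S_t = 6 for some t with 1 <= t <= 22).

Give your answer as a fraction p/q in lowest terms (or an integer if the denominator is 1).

Answer: 440485/2097152

Derivation:
Count via complement. Let g(t,s) = #length-t paths at position s with S_1..S_t all ≠ 6.
g(t,s) = g(t-1,s-1) + g(t-1,s+1) for s ≠ 6; g(t,6) = 0.
t=0: g(0,0)=1
t=1: g(1,-1)=1 g(1,1)=1
t=2: g(2,-2)=1 g(2,0)=2 g(2,2)=1
t=3: g(3,-3)=1 g(3,-1)=3 g(3,1)=3 g(3,3)=1
t=4: g(4,-4)=1 g(4,-2)=4 g(4,0)=6 g(4,2)=4 g(4,4)=1
t=5: g(5,-5)=1 g(5,-3)=5 g(5,-1)=10 g(5,1)=10 g(5,3)=5 g(5,5)=1
t=6: g(6,-6)=1 g(6,-4)=6 g(6,-2)=15 g(6,0)=20 g(6,2)=15 g(6,4)=6
t=7: g(7,-7)=1 g(7,-5)=7 g(7,-3)=21 g(7,-1)=35 g(7,1)=35 g(7,3)=21 g(7,5)=6
t=8: g(8,-8)=1 g(8,-6)=8 g(8,-4)=28 g(8,-2)=56 g(8,0)=70 g(8,2)=56 g(8,4)=27
t=9: g(9,-9)=1 g(9,-7)=9 g(9,-5)=36 g(9,-3)=84 g(9,-1)=126 g(9,1)=126 g(9,3)=83 g(9,5)=27
t=10: g(10,-10)=1 g(10,-8)=10 g(10,-6)=45 g(10,-4)=120 g(10,-2)=210 g(10,0)=252 g(10,2)=209 g(10,4)=110
t=11: g(11,-11)=1 g(11,-9)=11 g(11,-7)=55 g(11,-5)=165 g(11,-3)=330 g(11,-1)=462 g(11,1)=461 g(11,3)=319 g(11,5)=110
t=12: g(12,-12)=1 g(12,-10)=12 g(12,-8)=66 g(12,-6)=220 g(12,-4)=495 g(12,-2)=792 g(12,0)=923 g(12,2)=780 g(12,4)=429
t=13: g(13,-13)=1 g(13,-11)=13 g(13,-9)=78 g(13,-7)=286 g(13,-5)=715 g(13,-3)=1287 g(13,-1)=1715 g(13,1)=1703 g(13,3)=1209 g(13,5)=429
t=14: g(14,-14)=1 g(14,-12)=14 g(14,-10)=91 g(14,-8)=364 g(14,-6)=1001 g(14,-4)=2002 g(14,-2)=3002 g(14,0)=3418 g(14,2)=2912 g(14,4)=1638
t=15: g(15,-15)=1 g(15,-13)=15 g(15,-11)=105 g(15,-9)=455 g(15,-7)=1365 g(15,-5)=3003 g(15,-3)=5004 g(15,-1)=6420 g(15,1)=6330 g(15,3)=4550 g(15,5)=1638
t=16: g(16,-16)=1 g(16,-14)=16 g(16,-12)=120 g(16,-10)=560 g(16,-8)=1820 g(16,-6)=4368 g(16,-4)=8007 g(16,-2)=11424 g(16,0)=12750 g(16,2)=10880 g(16,4)=6188
t=17: g(17,-17)=1 g(17,-15)=17 g(17,-13)=136 g(17,-11)=680 g(17,-9)=2380 g(17,-7)=6188 g(17,-5)=12375 g(17,-3)=19431 g(17,-1)=24174 g(17,1)=23630 g(17,3)=17068 g(17,5)=6188
t=18: g(18,-18)=1 g(18,-16)=18 g(18,-14)=153 g(18,-12)=816 g(18,-10)=3060 g(18,-8)=8568 g(18,-6)=18563 g(18,-4)=31806 g(18,-2)=43605 g(18,0)=47804 g(18,2)=40698 g(18,4)=23256
t=19: g(19,-19)=1 g(19,-17)=19 g(19,-15)=171 g(19,-13)=969 g(19,-11)=3876 g(19,-9)=11628 g(19,-7)=27131 g(19,-5)=50369 g(19,-3)=75411 g(19,-1)=91409 g(19,1)=88502 g(19,3)=63954 g(19,5)=23256
t=20: g(20,-20)=1 g(20,-18)=20 g(20,-16)=190 g(20,-14)=1140 g(20,-12)=4845 g(20,-10)=15504 g(20,-8)=38759 g(20,-6)=77500 g(20,-4)=125780 g(20,-2)=166820 g(20,0)=179911 g(20,2)=152456 g(20,4)=87210
t=21: g(21,-21)=1 g(21,-19)=21 g(21,-17)=210 g(21,-15)=1330 g(21,-13)=5985 g(21,-11)=20349 g(21,-9)=54263 g(21,-7)=116259 g(21,-5)=203280 g(21,-3)=292600 g(21,-1)=346731 g(21,1)=332367 g(21,3)=239666 g(21,5)=87210
t=22: g(22,-22)=1 g(22,-20)=22 g(22,-18)=231 g(22,-16)=1540 g(22,-14)=7315 g(22,-12)=26334 g(22,-10)=74612 g(22,-8)=170522 g(22,-6)=319539 g(22,-4)=495880 g(22,-2)=639331 g(22,0)=679098 g(22,2)=572033 g(22,4)=326876
Paths never hitting 6: Σ_s g(22,s) = 3313334
Paths hitting 6: 2^22 - 3313334 = 880970
P = 880970/4194304 = 440485/2097152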